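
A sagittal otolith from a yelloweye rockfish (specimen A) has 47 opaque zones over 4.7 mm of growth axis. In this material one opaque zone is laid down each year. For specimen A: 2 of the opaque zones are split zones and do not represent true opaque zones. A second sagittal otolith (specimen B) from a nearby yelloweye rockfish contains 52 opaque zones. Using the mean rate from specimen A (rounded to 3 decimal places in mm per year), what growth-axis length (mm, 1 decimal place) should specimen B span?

5.4 mm

Specimen A: after corrections the count is 47 − 2 = 45 opaque zones.
A: Mean rate = 4.7 mm / 45 years ≈ 0.104 mm/year.
For B, 0.104 mm/year × 52 years = 5.4 mm.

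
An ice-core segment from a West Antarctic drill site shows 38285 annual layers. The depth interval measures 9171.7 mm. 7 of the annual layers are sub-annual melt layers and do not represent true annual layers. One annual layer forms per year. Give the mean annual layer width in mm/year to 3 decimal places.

True annual layer count = 38285 − 7 = 38278.
Extension rate ≈ 9171.7 / 38278 = 0.240 mm/year.

0.240 mm/year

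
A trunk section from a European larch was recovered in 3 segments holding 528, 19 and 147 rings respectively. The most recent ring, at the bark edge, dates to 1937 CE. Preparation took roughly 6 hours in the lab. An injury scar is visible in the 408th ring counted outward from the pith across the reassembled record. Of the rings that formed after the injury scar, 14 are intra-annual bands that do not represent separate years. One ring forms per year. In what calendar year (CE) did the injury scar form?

1665 CE

Total rings = 528 + 19 + 147 = 694.
694 − 408 = 286 rings lie beyond the injury scar toward the bark edge.
Excluding 14 false rings: 286 − 14 = 272.
Counting back 272 years from 1937 CE places the injury scar in 1937 − 272 = 1665 CE.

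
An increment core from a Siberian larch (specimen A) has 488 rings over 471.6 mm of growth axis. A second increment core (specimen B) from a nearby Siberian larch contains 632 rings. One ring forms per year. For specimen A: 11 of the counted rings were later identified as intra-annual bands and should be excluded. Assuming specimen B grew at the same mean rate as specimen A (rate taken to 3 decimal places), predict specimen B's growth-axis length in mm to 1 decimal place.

Specimen A: true ring count = 488 − 11 = 477.
A: Extension rate ≈ 471.6 / 477 = 0.989 mm/year.
Length of B = 0.989 × 632 = 625.0 mm.

625.0 mm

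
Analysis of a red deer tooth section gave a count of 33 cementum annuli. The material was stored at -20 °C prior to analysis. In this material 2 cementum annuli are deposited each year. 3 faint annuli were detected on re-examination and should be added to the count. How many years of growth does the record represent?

18 years

Correcting the raw count gives 33 + 3 = 36 true cementum annuli.
Dividing by 2 cementum annuli per year: 36 / 2 = 18 years.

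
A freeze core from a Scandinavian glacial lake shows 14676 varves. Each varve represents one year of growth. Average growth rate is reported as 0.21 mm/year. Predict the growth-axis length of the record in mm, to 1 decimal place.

14676 years of growth are recorded.
Length ≈ 0.21 × 14676 = 3082.0 mm.

3082.0 mm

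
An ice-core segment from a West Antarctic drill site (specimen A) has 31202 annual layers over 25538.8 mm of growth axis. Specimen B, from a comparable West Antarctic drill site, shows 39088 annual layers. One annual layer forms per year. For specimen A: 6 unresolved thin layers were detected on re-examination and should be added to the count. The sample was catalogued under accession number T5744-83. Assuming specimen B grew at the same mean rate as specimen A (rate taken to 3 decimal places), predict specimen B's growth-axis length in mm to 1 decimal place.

31974.0 mm

Specimen A: correcting the raw count gives 31202 + 6 = 31208 true annual layers.
A: 25538.8 mm over 31208 years gives 25538.8 / 31208 ≈ 0.818 mm per year.
Length of B = 0.818 × 39088 = 31974.0 mm.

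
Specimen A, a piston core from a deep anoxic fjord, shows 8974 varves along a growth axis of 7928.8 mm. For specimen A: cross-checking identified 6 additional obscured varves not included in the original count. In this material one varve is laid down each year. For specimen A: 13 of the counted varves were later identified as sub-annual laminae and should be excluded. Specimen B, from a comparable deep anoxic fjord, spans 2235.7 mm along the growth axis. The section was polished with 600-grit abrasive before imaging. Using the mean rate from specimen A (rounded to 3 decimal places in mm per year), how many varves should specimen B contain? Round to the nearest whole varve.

2529 varves

Specimen A: true varve count = 8974 − 13 + 6 = 8967.
A: Extension rate ≈ 7928.8 / 8967 = 0.884 mm/yr.
B spans 2235.7 / 0.884 = 2529.07 years ≈ 2529 varves.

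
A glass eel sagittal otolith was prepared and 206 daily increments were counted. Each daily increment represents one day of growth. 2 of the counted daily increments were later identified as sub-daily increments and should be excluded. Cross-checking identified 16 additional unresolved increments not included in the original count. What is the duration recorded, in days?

After corrections the count is 206 − 2 + 16 = 220 daily increments.
At one daily increment per day, that is 220 days.

220 days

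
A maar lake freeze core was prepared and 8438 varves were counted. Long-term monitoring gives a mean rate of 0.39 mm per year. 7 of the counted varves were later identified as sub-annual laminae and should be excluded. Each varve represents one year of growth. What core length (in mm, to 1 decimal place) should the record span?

3288.1 mm

Correcting the raw count gives 8438 − 7 = 8431 true varves.
Length ≈ 0.39 × 8431 = 3288.1 mm.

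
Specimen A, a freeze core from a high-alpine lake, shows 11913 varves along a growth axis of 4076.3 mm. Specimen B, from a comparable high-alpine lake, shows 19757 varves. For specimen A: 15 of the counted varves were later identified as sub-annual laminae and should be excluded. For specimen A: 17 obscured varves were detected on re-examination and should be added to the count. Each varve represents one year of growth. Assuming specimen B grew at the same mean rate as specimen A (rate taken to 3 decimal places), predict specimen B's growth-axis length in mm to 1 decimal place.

6756.9 mm

Specimen A: correcting the raw count gives 11913 − 15 + 17 = 11915 true varves.
A: Mean rate = 4076.3 mm / 11915 years ≈ 0.342 mm/year.
For B, 0.342 mm/year × 19757 years = 6756.9 mm.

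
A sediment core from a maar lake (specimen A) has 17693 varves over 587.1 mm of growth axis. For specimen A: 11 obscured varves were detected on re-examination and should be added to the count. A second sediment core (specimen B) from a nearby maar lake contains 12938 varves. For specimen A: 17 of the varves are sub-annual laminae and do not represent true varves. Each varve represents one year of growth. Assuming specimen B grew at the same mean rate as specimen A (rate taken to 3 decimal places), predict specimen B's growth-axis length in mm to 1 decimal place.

427.0 mm

Specimen A: correcting the raw count gives 17693 − 17 + 11 = 17687 true varves.
A: 587.1 mm over 17687 years gives 587.1 / 17687 ≈ 0.033 mm/year.
Length of B = 0.033 × 12938 = 427.0 mm.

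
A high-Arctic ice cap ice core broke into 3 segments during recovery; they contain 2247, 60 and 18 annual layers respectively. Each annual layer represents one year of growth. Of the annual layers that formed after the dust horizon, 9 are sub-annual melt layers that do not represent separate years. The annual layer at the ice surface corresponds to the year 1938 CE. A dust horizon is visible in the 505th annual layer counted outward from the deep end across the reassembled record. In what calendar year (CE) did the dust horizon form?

127 CE

Total annual layers = 2247 + 60 + 18 = 2325.
The dust horizon sits at annual layer 505 from the deep end, so 2325 − 505 = 1820 annual layers formed after it.
Removing the 9 false annual layers leaves 1820 − 9 = 1811 true annual layers beyond the dust horizon.
1938 − 1811 = 127 CE.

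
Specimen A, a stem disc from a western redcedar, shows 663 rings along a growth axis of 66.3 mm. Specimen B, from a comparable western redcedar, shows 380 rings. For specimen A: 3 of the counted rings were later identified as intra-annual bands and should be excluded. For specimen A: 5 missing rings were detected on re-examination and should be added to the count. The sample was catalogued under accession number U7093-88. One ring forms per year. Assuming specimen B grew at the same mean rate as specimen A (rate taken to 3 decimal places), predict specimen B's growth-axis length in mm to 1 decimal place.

Specimen A: correcting the raw count gives 663 − 3 + 5 = 665 true rings.
A: Mean rate = 66.3 mm / 665 years ≈ 0.100 mm/year.
For B, 0.100 mm/year × 380 years = 38.0 mm.

38.0 mm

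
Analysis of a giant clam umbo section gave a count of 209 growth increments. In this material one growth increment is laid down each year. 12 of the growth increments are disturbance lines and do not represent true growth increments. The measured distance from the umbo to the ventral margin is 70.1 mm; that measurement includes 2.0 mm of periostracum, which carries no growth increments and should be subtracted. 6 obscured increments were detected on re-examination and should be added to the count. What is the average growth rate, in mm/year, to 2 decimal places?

Adjusted count: 209 − 12 + 6 = 203 growth increments.
Removing the 2.0 mm offcut leaves 70.1 − 2.0 = 68.1 mm.
Mean rate = 68.1 mm / 203 years ≈ 0.34 mm/year.

0.34 mm/year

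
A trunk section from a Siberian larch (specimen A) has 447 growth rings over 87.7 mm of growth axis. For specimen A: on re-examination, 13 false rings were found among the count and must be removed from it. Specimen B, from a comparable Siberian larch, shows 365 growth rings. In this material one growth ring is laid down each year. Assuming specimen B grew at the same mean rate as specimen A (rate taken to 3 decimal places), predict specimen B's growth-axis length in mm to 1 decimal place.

73.7 mm

Specimen A: correcting the raw count gives 447 − 13 = 434 true growth rings.
A: 87.7 mm over 434 years gives 87.7 / 434 ≈ 0.202 mm per year.
For B, 0.202 mm/year × 365 years = 73.7 mm.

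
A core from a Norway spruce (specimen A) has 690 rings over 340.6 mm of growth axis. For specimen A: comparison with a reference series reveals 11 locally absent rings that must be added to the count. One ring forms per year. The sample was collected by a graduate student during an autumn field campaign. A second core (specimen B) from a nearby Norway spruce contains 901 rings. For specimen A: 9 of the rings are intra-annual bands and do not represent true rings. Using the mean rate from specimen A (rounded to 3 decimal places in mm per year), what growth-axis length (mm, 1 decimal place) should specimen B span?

Specimen A: adjusted count: 690 − 9 + 11 = 692 rings.
A: Mean rate = 340.6 mm / 692 years ≈ 0.492 mm per year.
Length of B = 0.492 × 901 = 443.3 mm.

443.3 mm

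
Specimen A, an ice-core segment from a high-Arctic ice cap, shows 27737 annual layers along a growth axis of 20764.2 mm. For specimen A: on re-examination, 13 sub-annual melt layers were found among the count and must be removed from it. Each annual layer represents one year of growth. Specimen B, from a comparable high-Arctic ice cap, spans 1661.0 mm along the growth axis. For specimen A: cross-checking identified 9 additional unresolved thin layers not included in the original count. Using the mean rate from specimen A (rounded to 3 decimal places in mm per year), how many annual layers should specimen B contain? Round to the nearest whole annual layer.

Specimen A: adjusted count: 27737 − 13 + 9 = 27733 annual layers.
A: 20764.2 mm over 27733 years gives 20764.2 / 27733 ≈ 0.749 mm/yr.
B spans 1661.0 / 0.749 = 2217.62 years ≈ 2218 annual layers.

2218 annual layers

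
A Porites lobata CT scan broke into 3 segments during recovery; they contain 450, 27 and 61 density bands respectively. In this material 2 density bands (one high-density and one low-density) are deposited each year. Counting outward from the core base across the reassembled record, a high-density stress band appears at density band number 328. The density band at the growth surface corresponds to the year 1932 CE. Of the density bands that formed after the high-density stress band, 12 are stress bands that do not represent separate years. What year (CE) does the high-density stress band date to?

Total density bands = 450 + 27 + 61 = 538.
The high-density stress band sits at density band 328 from the core base, so 538 − 328 = 210 density bands formed after it.
210 − 12 false = 198 true density bands after the high-density stress band.
Dividing by 2 density bands per year: 198 / 2 = 99 years.
The density band at the growth surface is 1932 CE, so the high-density stress band dates to 1932 − 99 = 1833 CE.

1833 CE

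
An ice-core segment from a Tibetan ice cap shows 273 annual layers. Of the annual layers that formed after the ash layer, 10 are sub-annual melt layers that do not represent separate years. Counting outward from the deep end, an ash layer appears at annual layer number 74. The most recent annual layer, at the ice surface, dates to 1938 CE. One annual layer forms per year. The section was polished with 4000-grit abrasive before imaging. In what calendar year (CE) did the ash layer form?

1749 CE

273 − 74 = 199 annual layers lie beyond the ash layer toward the ice surface.
199 − 10 false = 189 true annual layers after the ash layer.
1938 − 189 = 1749 CE.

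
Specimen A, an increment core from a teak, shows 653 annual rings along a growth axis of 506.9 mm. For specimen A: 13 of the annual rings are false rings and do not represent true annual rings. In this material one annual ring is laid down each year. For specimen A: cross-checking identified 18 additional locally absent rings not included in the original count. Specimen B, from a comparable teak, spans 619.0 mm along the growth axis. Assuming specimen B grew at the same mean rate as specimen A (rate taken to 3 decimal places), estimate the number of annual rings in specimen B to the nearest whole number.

804 annual rings

Specimen A: after corrections the count is 653 − 13 + 18 = 658 annual rings.
A: Extension rate ≈ 506.9 / 658 = 0.770 mm/yr.
B spans 619.0 / 0.770 = 803.90 years ≈ 804 annual rings.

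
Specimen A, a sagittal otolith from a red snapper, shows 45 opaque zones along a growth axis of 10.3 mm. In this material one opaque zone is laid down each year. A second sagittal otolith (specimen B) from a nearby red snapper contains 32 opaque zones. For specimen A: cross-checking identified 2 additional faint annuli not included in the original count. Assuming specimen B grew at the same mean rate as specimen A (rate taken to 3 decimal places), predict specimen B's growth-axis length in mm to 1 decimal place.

Specimen A: correcting the raw count gives 45 + 2 = 47 true opaque zones.
A: 10.3 mm over 47 years gives 10.3 / 47 ≈ 0.219 mm/year.
B's length ≈ 0.219 × 32 = 7.0 mm.

7.0 mm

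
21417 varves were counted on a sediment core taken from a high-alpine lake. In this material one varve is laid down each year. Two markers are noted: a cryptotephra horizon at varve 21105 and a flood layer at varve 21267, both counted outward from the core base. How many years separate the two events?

The two markers are separated by 21267 − 21105 = 162 varves.
That is 162 years at one varve per year.

162 yr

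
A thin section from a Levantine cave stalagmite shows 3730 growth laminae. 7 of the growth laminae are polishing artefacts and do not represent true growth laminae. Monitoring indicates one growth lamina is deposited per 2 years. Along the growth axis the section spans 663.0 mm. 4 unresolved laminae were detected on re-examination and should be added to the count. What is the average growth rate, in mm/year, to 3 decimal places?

0.089 mm/year

Correcting the raw count gives 3730 − 7 + 4 = 3727 true growth laminae.
Multiplying by 2 years per growth lamina: 3727 × 2 = 7454 years.
Mean rate = 663.0 mm / 7454 years ≈ 0.089 mm/year.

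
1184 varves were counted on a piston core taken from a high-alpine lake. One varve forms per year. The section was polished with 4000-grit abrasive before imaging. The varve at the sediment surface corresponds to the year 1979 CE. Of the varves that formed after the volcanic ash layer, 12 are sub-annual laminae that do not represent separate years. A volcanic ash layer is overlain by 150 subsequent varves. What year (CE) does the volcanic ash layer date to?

1841 CE

There are 150 varves younger than the volcanic ash layer.
150 − 12 false = 138 true varves after the volcanic ash layer.
The varve at the sediment surface is 1979 CE, so the volcanic ash layer dates to 1979 − 138 = 1841 CE.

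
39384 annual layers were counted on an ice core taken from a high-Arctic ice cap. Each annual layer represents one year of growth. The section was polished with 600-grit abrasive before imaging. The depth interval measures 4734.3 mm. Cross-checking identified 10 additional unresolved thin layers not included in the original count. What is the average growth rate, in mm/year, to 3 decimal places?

Adjusted count: 39384 + 10 = 39394 annual layers.
4734.3 mm over 39394 years gives 4734.3 / 39394 ≈ 0.120 mm/year.

0.120 mm/year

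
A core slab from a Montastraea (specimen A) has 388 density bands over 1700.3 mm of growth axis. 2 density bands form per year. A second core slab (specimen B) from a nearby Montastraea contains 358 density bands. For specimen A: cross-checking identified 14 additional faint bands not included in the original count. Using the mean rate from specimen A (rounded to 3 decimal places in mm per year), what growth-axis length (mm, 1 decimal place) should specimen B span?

Specimen A: adjusted count: 388 + 14 = 402 density bands.
Specimen A: dividing by 2 density bands per year: 402 / 2 = 201 years.
A: 1700.3 mm over 201 years gives 1700.3 / 201 ≈ 8.459 mm/year.
Specimen B: with 2 density bands per year, 358 / 2 = 179 years. Length of B = 8.459 × 179 = 1514.2 mm.

1514.2 mm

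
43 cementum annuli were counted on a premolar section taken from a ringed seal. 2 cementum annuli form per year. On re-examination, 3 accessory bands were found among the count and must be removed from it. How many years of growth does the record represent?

20 yr

Adjusted count: 43 − 3 = 40 cementum annuli.
With 2 cementum annuli per year, 40 / 2 = 20 years.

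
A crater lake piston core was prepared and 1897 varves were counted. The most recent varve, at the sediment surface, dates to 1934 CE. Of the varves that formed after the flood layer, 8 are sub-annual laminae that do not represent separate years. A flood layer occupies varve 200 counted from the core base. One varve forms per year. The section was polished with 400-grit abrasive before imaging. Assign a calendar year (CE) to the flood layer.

1897 − 200 = 1697 varves lie beyond the flood layer toward the sediment surface.
Removing the 8 false varves leaves 1697 − 8 = 1689 true varves beyond the flood layer.
The varve at the sediment surface is 1934 CE, so the flood layer dates to 1934 − 1689 = 245 CE.

245 CE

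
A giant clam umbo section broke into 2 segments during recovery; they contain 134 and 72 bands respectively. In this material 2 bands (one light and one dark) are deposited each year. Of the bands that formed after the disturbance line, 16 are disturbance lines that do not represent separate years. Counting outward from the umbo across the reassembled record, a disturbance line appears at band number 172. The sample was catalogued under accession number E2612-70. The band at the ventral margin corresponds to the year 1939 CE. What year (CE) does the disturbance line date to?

1930 CE

Total bands = 134 + 72 = 206.
The disturbance line sits at band 172 from the umbo, so 206 − 172 = 34 bands formed after it.
Excluding 16 false bands: 34 − 16 = 18.
With 2 bands per year, 18 / 2 = 9 years.
The band at the ventral margin is 1939 CE, so the disturbance line dates to 1939 − 9 = 1930 CE.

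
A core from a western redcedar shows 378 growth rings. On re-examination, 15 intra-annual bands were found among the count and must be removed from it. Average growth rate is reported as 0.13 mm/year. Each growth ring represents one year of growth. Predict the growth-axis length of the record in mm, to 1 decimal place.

Correcting the raw count gives 378 − 15 = 363 true growth rings.
Length ≈ 0.13 × 363 = 47.2 mm.

47.2 mm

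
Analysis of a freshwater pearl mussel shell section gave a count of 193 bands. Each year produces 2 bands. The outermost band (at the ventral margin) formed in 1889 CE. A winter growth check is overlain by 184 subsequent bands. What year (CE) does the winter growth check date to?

There are 184 bands younger than the winter growth check.
Dividing by 2 bands per year: 184 / 2 = 92 years.
1889 − 92 = 1797 CE.

1797 CE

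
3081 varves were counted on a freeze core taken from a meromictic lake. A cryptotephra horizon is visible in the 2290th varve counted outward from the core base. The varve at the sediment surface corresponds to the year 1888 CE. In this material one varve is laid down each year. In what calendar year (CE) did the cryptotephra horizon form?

The cryptotephra horizon sits at varve 2290 from the core base, so 3081 − 2290 = 791 varves formed after it.
1888 − 791 = 1097 CE.

1097 CE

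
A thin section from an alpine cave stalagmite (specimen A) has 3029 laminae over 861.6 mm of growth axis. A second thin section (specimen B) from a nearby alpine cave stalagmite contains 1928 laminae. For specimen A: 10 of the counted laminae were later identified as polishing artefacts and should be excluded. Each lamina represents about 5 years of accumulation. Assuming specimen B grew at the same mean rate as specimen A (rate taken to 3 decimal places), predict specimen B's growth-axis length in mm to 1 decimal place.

Specimen A: correcting the raw count gives 3029 − 10 = 3019 true laminae.
Specimen A: 3019 laminae at 5 years each span 3019 × 5 = 15095 years.
A: 861.6 mm over 15095 years gives 861.6 / 15095 ≈ 0.057 mm/yr.
Specimen B: 1928 laminae at 5 years each span 1928 × 5 = 9640 years. For B, 0.057 mm/year × 9640 years = 549.5 mm.

549.5 mm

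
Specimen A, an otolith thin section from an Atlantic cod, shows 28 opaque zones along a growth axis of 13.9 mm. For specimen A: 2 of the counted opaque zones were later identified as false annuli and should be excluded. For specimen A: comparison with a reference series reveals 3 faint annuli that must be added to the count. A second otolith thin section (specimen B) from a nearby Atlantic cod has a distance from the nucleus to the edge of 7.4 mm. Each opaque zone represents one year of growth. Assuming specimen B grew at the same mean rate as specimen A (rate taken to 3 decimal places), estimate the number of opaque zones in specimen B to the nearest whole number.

15 opaque zones

Specimen A: correcting the raw count gives 28 − 2 + 3 = 29 true opaque zones.
A: Mean rate = 13.9 mm / 29 years ≈ 0.479 mm per year.
Specimen B: 7.4 mm / 0.479 mm per year = 15.45 years ≈ 15 opaque zones.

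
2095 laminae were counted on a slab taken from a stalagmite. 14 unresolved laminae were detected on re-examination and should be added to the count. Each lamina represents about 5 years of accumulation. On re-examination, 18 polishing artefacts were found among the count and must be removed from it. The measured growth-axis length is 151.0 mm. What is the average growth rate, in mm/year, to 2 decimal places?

0.01 mm/year

Adjusted count: 2095 − 18 + 14 = 2091 laminae.
At 5 years per lamina, 2091 × 5 = 10455 years.
Extension rate ≈ 151.0 / 10455 = 0.01 mm/year.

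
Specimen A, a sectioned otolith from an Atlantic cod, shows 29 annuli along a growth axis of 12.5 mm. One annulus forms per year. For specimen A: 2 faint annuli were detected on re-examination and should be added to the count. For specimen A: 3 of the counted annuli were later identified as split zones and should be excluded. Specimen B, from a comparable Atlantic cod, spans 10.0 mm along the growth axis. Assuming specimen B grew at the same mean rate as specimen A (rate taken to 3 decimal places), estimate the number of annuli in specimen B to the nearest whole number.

22 annuli

Specimen A: adjusted count: 29 − 3 + 2 = 28 annuli.
A: Extension rate ≈ 12.5 / 28 = 0.446 mm per year.
B spans 10.0 / 0.446 = 22.42 years ≈ 22 annuli.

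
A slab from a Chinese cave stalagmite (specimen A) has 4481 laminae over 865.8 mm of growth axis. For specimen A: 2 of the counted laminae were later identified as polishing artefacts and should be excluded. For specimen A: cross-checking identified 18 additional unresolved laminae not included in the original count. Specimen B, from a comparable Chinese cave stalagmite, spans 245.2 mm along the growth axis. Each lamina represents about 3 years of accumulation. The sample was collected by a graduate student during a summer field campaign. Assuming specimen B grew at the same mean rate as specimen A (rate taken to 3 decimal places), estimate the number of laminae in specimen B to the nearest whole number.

Specimen A: after corrections the count is 4481 − 2 + 18 = 4497 laminae.
Specimen A: at 3 years per lamina, 4497 × 3 = 13491 years.
A: 865.8 mm over 13491 years gives 865.8 / 13491 ≈ 0.064 mm/year.
B spans 245.2 / 0.064 = 3831.25 years; at 3 years per lamina that is 3831.25 / 3 ≈ 1277 laminae.

1277 laminae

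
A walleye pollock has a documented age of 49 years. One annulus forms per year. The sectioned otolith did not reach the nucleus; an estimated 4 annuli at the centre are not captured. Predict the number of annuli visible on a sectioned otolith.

At one annulus per year, 49 years correspond to 49 annuli.
Less the 4 uncaptured annuli: 49 − 4 = 45.

45 annuli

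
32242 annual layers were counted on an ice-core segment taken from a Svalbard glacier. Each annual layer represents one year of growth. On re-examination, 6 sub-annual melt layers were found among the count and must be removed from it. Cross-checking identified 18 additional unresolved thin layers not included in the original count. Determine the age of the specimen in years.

32254 yr

After corrections the count is 32242 − 6 + 18 = 32254 annual layers.
One annual layer per year makes the duration 32254 years.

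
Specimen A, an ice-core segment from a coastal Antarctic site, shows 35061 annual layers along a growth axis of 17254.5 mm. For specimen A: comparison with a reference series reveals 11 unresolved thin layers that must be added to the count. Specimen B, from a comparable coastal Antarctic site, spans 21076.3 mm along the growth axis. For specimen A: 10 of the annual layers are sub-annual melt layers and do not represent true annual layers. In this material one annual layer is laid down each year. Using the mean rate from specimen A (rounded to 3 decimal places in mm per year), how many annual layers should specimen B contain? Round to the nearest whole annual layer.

42838 annual layers

Specimen A: correcting the raw count gives 35061 − 10 + 11 = 35062 true annual layers.
A: 17254.5 mm over 35062 years gives 17254.5 / 35062 ≈ 0.492 mm/year.
B spans 21076.3 / 0.492 = 42838.01 years ≈ 42838 annual layers.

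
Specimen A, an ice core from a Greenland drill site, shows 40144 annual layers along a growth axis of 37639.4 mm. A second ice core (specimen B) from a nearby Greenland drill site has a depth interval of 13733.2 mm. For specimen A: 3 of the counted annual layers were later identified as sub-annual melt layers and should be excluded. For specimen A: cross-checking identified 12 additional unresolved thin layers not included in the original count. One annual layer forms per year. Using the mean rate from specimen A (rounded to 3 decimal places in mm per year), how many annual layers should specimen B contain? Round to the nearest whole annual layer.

Specimen A: after corrections the count is 40144 − 3 + 12 = 40153 annual layers.
A: Mean rate = 37639.4 mm / 40153 years ≈ 0.937 mm/yr.
For B, 13733.2 / 0.937 = 14656.56 years ≈ 14657 annual layers.

14657 annual layers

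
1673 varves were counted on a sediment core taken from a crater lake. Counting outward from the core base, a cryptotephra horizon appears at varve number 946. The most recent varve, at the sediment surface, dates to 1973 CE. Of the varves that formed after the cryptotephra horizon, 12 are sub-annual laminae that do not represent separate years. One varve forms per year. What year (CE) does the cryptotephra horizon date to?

1258 CE

1673 − 946 = 727 varves lie beyond the cryptotephra horizon toward the sediment surface.
727 − 12 false = 715 true varves after the cryptotephra horizon.
The varve at the sediment surface is 1973 CE, so the cryptotephra horizon dates to 1973 − 715 = 1258 CE.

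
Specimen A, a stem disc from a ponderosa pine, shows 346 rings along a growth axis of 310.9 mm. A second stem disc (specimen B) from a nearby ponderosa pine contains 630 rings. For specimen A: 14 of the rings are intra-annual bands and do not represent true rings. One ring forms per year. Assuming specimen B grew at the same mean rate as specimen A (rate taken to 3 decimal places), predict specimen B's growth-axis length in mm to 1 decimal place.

589.7 mm

Specimen A: adjusted count: 346 − 14 = 332 rings.
A: Mean rate = 310.9 mm / 332 years ≈ 0.936 mm/year.
B's length ≈ 0.936 × 630 = 589.7 mm.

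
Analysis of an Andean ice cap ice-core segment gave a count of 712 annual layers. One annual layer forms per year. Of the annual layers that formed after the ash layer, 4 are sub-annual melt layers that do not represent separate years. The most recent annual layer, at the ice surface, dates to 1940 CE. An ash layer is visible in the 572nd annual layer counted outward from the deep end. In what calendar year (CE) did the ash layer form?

1804 CE

712 − 572 = 140 annual layers lie beyond the ash layer toward the ice surface.
Excluding 4 false annual layers: 140 − 4 = 136.
1940 − 136 = 1804 CE.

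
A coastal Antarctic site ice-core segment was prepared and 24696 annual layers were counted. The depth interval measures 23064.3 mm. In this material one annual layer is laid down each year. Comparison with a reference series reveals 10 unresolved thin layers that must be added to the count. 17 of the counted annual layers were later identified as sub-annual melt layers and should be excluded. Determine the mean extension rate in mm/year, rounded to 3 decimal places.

After corrections the count is 24696 − 17 + 10 = 24689 annual layers.
23064.3 mm over 24689 years gives 23064.3 / 24689 ≈ 0.934 mm/year.

0.934 mm/year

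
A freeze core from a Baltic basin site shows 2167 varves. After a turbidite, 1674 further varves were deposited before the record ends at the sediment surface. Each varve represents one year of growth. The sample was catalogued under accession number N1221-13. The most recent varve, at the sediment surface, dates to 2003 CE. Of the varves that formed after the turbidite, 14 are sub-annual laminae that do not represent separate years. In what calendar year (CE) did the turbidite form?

1674 varves post-date the turbidite.
Excluding 14 false varves: 1674 − 14 = 1660.
The varve at the sediment surface is 2003 CE, so the turbidite dates to 2003 − 1660 = 343 CE.

343 CE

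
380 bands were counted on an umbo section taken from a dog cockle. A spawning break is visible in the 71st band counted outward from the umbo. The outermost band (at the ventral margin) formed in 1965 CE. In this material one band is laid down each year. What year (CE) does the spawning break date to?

The spawning break sits at band 71 from the umbo, so 380 − 71 = 309 bands formed after it.
1965 − 309 = 1656 CE.

1656 CE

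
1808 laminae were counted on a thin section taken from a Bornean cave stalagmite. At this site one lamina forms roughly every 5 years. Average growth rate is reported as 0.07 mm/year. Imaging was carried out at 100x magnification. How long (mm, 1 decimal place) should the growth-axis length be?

632.8 mm

At 5 years per lamina, 1808 × 5 = 9040 years.
Predicted length = 0.07 mm/year × 9040 years = 632.8 mm.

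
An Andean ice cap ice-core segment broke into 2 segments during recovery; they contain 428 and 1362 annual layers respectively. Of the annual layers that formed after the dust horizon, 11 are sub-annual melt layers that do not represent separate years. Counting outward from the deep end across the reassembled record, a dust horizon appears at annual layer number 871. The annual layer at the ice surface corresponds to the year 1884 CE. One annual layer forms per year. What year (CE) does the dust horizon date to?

Total annual layers = 428 + 1362 = 1790.
Between annual layer 871 and the ice surface there are 1790 − 871 = 919 annual layers.
919 − 11 false = 908 true annual layers after the dust horizon.
The annual layer at the ice surface is 1884 CE, so the dust horizon dates to 1884 − 908 = 976 CE.

976 CE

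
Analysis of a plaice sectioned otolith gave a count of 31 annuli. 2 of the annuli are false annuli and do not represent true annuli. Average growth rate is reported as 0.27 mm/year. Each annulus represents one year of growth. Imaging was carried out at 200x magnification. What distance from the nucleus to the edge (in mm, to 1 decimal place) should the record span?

7.8 mm

After corrections the count is 31 − 2 = 29 annuli.
29 years at 0.27 mm/year gives 0.27 × 29 = 7.8 mm.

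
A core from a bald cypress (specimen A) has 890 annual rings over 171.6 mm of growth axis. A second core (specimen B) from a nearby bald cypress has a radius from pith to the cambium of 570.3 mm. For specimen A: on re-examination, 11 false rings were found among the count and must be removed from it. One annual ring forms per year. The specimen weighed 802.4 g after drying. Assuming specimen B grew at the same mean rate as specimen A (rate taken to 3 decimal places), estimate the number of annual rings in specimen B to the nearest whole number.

Specimen A: adjusted count: 890 − 11 = 879 annual rings.
A: 171.6 mm over 879 years gives 171.6 / 879 ≈ 0.195 mm/year.
Specimen B: 570.3 mm / 0.195 mm per year = 2924.62 years ≈ 2925 annual rings.

2925 annual rings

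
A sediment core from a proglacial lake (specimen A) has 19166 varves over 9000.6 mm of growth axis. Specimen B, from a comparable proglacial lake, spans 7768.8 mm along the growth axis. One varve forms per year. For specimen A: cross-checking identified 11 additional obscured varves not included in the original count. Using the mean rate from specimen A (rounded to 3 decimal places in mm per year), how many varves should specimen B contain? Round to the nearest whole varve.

Specimen A: adjusted count: 19166 + 11 = 19177 varves.
A: Mean rate = 9000.6 mm / 19177 years ≈ 0.469 mm/yr.
For B, 7768.8 / 0.469 = 16564.61 years ≈ 16565 varves.

16565 varves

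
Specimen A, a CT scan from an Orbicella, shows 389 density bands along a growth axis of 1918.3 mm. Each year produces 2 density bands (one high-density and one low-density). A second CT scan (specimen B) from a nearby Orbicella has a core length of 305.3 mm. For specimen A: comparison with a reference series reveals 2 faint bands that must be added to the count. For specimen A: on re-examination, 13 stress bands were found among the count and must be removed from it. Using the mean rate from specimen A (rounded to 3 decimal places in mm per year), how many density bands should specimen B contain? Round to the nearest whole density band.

60 density bands

Specimen A: true density band count = 389 − 13 + 2 = 378.
Specimen A: with 2 density bands per year, 378 / 2 = 189 years.
A: 1918.3 mm over 189 years gives 1918.3 / 189 ≈ 10.150 mm/year.
Specimen B: 305.3 mm / 10.150 mm per year = 30.08 years; at 2 density bands per year that is 30.08 × 2 ≈ 60 density bands.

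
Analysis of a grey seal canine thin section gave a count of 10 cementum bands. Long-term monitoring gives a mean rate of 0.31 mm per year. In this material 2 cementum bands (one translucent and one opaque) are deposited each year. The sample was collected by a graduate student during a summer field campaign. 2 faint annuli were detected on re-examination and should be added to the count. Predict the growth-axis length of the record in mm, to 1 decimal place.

True cementum band count = 10 + 2 = 12.
Dividing by 2 cementum bands per year: 12 / 2 = 6 years.
6 years at 0.31 mm/year gives 0.31 × 6 = 1.9 mm.

1.9 mm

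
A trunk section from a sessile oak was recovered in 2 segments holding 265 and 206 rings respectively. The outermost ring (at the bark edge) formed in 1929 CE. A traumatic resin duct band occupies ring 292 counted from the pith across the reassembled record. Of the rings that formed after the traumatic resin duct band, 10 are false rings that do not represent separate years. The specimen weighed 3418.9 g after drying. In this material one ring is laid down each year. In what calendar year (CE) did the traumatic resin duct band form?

Total rings = 265 + 206 = 471.
The traumatic resin duct band sits at ring 292 from the pith, so 471 − 292 = 179 rings formed after it.
179 − 10 false = 169 true rings after the traumatic resin duct band.
Counting back 169 years from 1929 CE places the traumatic resin duct band in 1929 − 169 = 1760 CE.

1760 CE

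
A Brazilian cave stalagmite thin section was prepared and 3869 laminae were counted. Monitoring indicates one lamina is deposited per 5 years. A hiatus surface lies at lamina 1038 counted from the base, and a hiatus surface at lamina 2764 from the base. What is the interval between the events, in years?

2764 − 1038 = 1726 laminae lie between the two events.
At 5 years per lamina, 1726 × 5 = 8630 years.

8630 years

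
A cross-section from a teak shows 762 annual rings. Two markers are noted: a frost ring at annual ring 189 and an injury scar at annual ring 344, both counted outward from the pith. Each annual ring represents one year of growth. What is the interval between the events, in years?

155 yr

The two markers are separated by 344 − 189 = 155 annual rings.
At one annual ring per year, 155 years elapsed between them.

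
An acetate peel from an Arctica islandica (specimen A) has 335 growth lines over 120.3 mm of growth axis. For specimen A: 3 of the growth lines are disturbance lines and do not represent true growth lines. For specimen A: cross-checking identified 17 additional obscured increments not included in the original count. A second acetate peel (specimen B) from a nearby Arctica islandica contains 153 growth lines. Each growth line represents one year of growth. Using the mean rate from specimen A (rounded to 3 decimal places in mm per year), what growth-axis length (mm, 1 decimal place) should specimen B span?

Specimen A: true growth line count = 335 − 3 + 17 = 349.
A: Extension rate ≈ 120.3 / 349 = 0.345 mm per year.
B's length ≈ 0.345 × 153 = 52.8 mm.

52.8 mm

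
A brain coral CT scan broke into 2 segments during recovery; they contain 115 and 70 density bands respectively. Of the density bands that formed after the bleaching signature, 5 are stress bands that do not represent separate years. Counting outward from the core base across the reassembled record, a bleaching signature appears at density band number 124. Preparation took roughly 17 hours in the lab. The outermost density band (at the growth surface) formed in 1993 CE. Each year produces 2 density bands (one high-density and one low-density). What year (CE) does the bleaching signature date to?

1965 CE

Total density bands = 115 + 70 = 185.
Between density band 124 and the growth surface there are 185 − 124 = 61 density bands.
61 − 5 false = 56 true density bands after the bleaching signature.
Dividing by 2 density bands per year: 56 / 2 = 28 years.
1993 − 28 = 1965 CE.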